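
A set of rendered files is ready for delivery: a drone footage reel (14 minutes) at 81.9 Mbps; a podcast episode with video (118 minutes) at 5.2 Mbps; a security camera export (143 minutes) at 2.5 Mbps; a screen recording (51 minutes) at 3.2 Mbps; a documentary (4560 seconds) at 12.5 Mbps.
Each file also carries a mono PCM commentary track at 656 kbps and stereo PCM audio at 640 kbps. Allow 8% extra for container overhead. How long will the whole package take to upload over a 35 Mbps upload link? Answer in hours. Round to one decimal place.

Audio total: 656 + 640 = 1296 kbps = 1.296 Mbps.
drone footage reel: 83.196 Mbps × 840 s × 1.08 = 75475.4 Mb
podcast episode with video: 6.496 Mbps × 7080 s × 1.08 = 49671.0 Mb
security camera export: 3.796 Mbps × 8580 s × 1.08 = 35175.3 Mb
screen recording: 4.496 Mbps × 3060 s × 1.08 = 14858.4 Mb
documentary: 13.796 Mbps × 4560 s × 1.08 = 67942.5 Mb
Total: 243122.6 Mb = 30390.3 MB.
At 35 Mbps: 243122.6 / 35 = 6946 s ≈ 1.93 hours.

1.9 hours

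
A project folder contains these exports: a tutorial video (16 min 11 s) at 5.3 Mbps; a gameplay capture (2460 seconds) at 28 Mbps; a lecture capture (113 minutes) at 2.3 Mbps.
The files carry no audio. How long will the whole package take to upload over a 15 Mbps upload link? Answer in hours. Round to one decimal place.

1.7 hours

tutorial video: 5.300 Mbps × 971 s = 5146.3 Mb
gameplay capture: 28.000 Mbps × 2460 s = 68880.0 Mb
lecture capture: 2.300 Mbps × 6780 s = 15594.0 Mb
Total: 89620.3 Mb = 11202.5 MB.
At 15 Mbps: 89620.3 / 15 = 5975 s ≈ 1.66 hours.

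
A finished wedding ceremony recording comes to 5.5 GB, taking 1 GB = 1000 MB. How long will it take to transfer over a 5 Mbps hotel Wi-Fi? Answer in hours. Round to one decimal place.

File: 5.5 GB = 44000.0 Mb.
At 5 Mbps: 44000.0 / 5 = 8800.0 s ≈ 2.44 hours.

2.4 hours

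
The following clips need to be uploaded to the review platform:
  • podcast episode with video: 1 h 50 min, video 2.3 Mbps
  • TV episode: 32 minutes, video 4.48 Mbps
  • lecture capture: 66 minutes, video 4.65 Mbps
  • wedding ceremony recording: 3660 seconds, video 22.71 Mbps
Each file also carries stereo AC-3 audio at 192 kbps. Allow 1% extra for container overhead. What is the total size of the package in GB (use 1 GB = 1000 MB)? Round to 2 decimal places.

16.21 GB

Audio: 192 kbps = 0.192 Mbps.
podcast episode with video: 2.492 Mbps × 6600 s × 1.01 = 16611.7 Mb
TV episode: 4.672 Mbps × 1920 s × 1.01 = 9059.9 Mb
lecture capture: 4.842 Mbps × 3960 s × 1.01 = 19366.1 Mb
wedding ceremony recording: 22.902 Mbps × 3660 s × 1.01 = 84659.5 Mb
Total: 129697.2 Mb = 16212.2 MB.
= 16.21 GB.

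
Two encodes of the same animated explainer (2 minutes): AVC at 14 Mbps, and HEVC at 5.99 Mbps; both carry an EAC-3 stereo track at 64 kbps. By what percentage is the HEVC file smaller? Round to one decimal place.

2 min = 120 s
Audio: 64 kbps = 0.064 Mbps.
AVC: 14.064 Mbps × 120 s = 1687.7 Mb = 201.187 MiB.
HEVC: 6.054 Mbps × 120 s = 726.5 Mb = 86.603 MiB.
Reduction: (1 − 86.603/201.187) × 100 = 56.95%.

57.0%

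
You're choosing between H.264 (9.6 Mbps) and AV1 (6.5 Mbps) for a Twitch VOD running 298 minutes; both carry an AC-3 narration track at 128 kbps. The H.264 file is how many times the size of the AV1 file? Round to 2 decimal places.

1.47

298 min = 17880 s
Audio: 128 kbps = 0.128 Mbps.
H.264: 9.728 Mbps × 17880 s = 173936.6 Mb = 20.249 GiB.
AV1: 6.628 Mbps × 17880 s = 118508.6 Mb = 13.796 GiB.
Ratio: 20.249 / 13.796 = 1.468.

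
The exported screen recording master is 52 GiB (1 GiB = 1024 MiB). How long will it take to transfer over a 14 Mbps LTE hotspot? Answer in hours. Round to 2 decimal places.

8.86 hours

File: 52 GiB = 446676.6 Mb.
At 14 Mbps: 446676.6 / 14 = 31905.5 s ≈ 8.86 hours.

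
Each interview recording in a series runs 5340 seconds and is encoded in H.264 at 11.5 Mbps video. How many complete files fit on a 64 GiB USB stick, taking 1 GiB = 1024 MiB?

8

Per item: 11.500 Mbps × 5340 s = 61,410 Mb = 7,676 MB.
Capacity: 64 GiB = 549,756 Mb; 8.95 items → 8 complete.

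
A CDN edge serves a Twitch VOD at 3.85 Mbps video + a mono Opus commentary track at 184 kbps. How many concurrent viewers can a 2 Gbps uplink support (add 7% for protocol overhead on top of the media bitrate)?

463

Audio: 184 kbps = 0.184 Mbps.
Per-viewer media rate: 4.034 Mbps.
On the wire with 7% overhead: 4.316 Mbps.
2 Gbps = 2,000 Mbps; 2,000 / 4.316 = 463.35 → 463 viewers.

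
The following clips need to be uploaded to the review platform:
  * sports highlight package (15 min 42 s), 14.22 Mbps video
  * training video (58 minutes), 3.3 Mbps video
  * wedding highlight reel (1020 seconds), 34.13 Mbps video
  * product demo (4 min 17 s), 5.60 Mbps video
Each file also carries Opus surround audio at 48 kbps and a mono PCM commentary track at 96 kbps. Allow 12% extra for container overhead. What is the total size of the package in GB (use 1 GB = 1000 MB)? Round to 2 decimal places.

Audio total: 48 + 96 = 144 kbps = 0.144 Mbps.
sports highlight package: 14.364 Mbps × 942 s × 1.12 = 15154.6 Mb
training video: 3.444 Mbps × 3480 s × 1.12 = 13423.3 Mb
wedding highlight reel: 34.274 Mbps × 1020 s × 1.12 = 39154.6 Mb
product demo: 5.744 Mbps × 257 s × 1.12 = 1653.4 Mb
Total: 69385.9 Mb = 8673.2 MB.
= 8.673 GB.

8.67 GB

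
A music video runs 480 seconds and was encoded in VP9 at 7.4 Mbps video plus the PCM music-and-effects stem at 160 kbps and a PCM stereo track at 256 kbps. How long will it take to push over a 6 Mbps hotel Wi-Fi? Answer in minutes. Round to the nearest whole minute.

Audio total: 160 + 256 = 416 kbps = 0.416 Mbps.
Total bitrate: 7.816 Mbps.
File: 7.816 Mbps × 480 s = 3751.7 Mb.
At 6 Mbps: 3751.7 / 6 = 625.3 s ≈ 10.4 minutes.

10 minutes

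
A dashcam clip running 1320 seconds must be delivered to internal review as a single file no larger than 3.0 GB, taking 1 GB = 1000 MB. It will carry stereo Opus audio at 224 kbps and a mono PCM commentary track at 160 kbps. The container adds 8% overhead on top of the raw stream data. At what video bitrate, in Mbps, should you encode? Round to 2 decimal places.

Budget: 3.0 GB = 24000.0 Mb.
Stream payload after overhead: 24000.0 / 1.08 = 22222.2 Mb.
Total bitrate budget: 22222.2 Mb / 1320 s = 16.835 Mbps.
Audio total: 224 + 160 = 384 kbps = 0.384 Mbps.
Video: 16.835 − 0.384 = 16.451 Mbps.

16.45 Mbps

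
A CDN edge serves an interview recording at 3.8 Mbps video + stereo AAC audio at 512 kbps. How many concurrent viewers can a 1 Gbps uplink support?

231

Audio: 512 kbps = 0.512 Mbps.
Per-viewer media rate: 4.312 Mbps.
1 Gbps = 1,000 Mbps; 1,000 / 4.312 = 231.91 → 231 viewers.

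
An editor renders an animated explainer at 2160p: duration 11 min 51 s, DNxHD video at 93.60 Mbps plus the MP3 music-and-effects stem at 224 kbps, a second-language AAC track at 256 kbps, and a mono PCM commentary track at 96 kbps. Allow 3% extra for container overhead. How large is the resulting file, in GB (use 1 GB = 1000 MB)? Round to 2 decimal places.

11 min 51 s = 711 s
Audio total: 224 + 256 + 96 = 576 kbps = 0.576 Mbps.
Total bitrate: 93.60 + 0.576 = 94.176 Mbps.
Stream data: 94.176 Mbps × 711 s = 66959.1 Mb.
With 3% container overhead: ×1.03.
68,968 Mb ÷ 8 = 8,621 MB → 8.621 GB.

8.62 GB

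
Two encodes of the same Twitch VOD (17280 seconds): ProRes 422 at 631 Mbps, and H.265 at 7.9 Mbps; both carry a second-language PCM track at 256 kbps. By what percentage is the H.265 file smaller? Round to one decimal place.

Audio: 256 kbps = 0.256 Mbps.
ProRes 422: 631.256 Mbps × 17280 s = 10908103.7 Mb = 1363.513 GB.
H.265: 8.156 Mbps × 17280 s = 140935.7 Mb = 17.617 GB.
Reduction: (1 − 17.617/1363.513) × 100 = 98.71%.

98.7%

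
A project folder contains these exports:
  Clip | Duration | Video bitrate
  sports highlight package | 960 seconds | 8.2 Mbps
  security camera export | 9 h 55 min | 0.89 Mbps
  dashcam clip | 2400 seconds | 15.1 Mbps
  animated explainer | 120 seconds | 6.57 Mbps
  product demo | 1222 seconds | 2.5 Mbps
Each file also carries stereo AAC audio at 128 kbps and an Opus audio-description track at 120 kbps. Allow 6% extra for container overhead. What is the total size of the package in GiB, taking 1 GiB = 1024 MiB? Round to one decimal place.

11.1 GiB

Audio total: 128 + 120 = 248 kbps = 0.248 Mbps.
sports highlight package: 8.448 Mbps × 960 s × 1.06 = 8596.7 Mb
security camera export: 1.138 Mbps × 35700 s × 1.06 = 43064.2 Mb
dashcam clip: 15.348 Mbps × 2400 s × 1.06 = 39045.3 Mb
animated explainer: 6.818 Mbps × 120 s × 1.06 = 867.2 Mb
product demo: 2.748 Mbps × 1222 s × 1.06 = 3559.5 Mb
Total: 95133.0 Mb = 11891.6 MB.
= 11.07 GiB.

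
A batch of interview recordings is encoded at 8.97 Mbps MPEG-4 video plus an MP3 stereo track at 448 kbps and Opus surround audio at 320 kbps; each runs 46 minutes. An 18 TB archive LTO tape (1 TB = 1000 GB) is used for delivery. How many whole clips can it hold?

46 min = 2760 s
Audio total: 448 + 320 = 768 kbps = 0.768 Mbps.
Total bitrate: 9.738 Mbps.
Per item: 9.738 Mbps × 2760 s = 26,877 Mb = 3,360 MB.
Capacity: 18 TB = 144,000,000 Mb; 5357.76 items → 5357 complete.

5357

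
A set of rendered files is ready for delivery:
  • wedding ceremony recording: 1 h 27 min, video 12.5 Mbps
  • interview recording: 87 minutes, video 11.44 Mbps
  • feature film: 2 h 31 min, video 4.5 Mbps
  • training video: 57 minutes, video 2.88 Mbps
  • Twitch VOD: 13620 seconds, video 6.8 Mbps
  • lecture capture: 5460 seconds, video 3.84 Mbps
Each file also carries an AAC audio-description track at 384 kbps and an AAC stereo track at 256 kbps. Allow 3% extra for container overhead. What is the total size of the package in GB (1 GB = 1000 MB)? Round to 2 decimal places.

40.69 GB

Audio total: 384 + 256 = 640 kbps = 0.640 Mbps.
wedding ceremony recording: 13.140 Mbps × 5220 s × 1.03 = 70648.5 Mb
interview recording: 12.080 Mbps × 5220 s × 1.03 = 64949.3 Mb
feature film: 5.140 Mbps × 9060 s × 1.03 = 47965.5 Mb
training video: 3.520 Mbps × 3420 s × 1.03 = 12399.6 Mb
Twitch VOD: 7.440 Mbps × 13620 s × 1.03 = 104372.8 Mb
lecture capture: 4.480 Mbps × 5460 s × 1.03 = 25194.6 Mb
Total: 325530.3 Mb = 40691.3 MB.
= 40.69 GB.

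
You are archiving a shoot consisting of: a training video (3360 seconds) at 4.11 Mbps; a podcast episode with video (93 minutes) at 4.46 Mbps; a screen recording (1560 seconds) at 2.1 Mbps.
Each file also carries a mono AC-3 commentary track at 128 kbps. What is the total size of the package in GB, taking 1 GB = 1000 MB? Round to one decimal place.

Audio: 128 kbps = 0.128 Mbps.
training video: 4.238 Mbps × 3360 s = 14239.7 Mb
podcast episode with video: 4.588 Mbps × 5580 s = 25601.0 Mb
screen recording: 2.228 Mbps × 1560 s = 3475.7 Mb
Total: 43316.4 Mb = 5414.6 MB.
= 5.415 GB.

5.4 GB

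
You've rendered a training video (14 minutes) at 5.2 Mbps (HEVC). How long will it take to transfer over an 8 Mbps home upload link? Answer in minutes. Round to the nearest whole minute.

14 min = 840 s
File: 5.200 Mbps × 840 s = 4368.0 Mb.
At 8 Mbps: 4368.0 / 8 = 546.0 s ≈ 9.1 minutes.

9 minutes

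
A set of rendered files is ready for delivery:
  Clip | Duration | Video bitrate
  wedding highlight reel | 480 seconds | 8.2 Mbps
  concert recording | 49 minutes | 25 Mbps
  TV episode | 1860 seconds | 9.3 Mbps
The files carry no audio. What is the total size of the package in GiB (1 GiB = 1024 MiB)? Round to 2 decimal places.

11.03 GiB

wedding highlight reel: 8.200 Mbps × 480 s = 3936.0 Mb
concert recording: 25.000 Mbps × 2940 s = 73500.0 Mb
TV episode: 9.300 Mbps × 1860 s = 17298.0 Mb
Total: 94734.0 Mb = 11841.8 MB.
= 11.03 GiB.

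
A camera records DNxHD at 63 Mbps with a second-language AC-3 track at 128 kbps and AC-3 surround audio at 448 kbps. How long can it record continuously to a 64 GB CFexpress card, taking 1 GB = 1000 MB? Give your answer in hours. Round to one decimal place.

2.2 hours

Audio total: 128 + 448 = 576 kbps = 0.576 Mbps.
Total bitrate: 63 + 0.576 = 63.576 Mbps.
Capacity: 64 GB = 512,000 Mb.
Recording time: 512,000 / 63.576 = 8,053 s ≈ 2.24 hours.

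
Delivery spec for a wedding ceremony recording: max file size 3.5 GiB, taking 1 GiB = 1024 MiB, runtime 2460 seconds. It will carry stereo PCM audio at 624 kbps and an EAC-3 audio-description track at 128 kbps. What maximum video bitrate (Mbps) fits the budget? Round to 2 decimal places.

Budget: 3.5 GiB = 30064.8 Mb.
Total bitrate budget: 30064.8 Mb / 2460 s = 12.221 Mbps.
Audio total: 624 + 128 = 752 kbps = 0.752 Mbps.
Video: 12.221 − 0.752 = 11.469 Mbps.

11.47 Mbps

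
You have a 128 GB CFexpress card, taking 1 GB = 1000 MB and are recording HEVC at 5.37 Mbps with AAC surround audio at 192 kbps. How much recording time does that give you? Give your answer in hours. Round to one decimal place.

51.1 hours

Audio: 192 kbps = 0.192 Mbps.
Total bitrate: 5.37 + 0.192 = 5.562 Mbps.
Capacity: 128 GB = 1,024,000 Mb.
Recording time: 1,024,000 / 5.562 = 184,106 s ≈ 51.1 hours.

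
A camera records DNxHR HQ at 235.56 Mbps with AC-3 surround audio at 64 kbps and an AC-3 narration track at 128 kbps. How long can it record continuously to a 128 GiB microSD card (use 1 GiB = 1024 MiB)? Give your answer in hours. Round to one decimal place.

Audio total: 64 + 128 = 192 kbps = 0.192 Mbps.
Total bitrate: 235.56 + 0.192 = 235.752 Mbps.
Capacity: 128 GiB = 1,099,512 Mb.
Recording time: 1,099,512 / 235.752 = 4,664 s ≈ 1.30 hours.

1.3 hours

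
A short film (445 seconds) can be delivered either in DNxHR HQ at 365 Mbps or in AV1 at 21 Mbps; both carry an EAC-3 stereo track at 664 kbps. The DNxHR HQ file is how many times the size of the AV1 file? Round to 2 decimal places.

16.88

Audio: 664 kbps = 0.664 Mbps.
DNxHR HQ: 365.664 Mbps × 445 s = 162720.5 Mb = 20.340 GB.
AV1: 21.664 Mbps × 445 s = 9640.5 Mb = 1.205 GB.
Ratio: 20.340 / 1.205 = 16.879.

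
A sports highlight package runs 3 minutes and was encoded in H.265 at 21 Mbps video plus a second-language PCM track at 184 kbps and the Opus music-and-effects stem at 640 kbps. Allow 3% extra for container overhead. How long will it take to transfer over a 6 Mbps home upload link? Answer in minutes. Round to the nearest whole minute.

3 min = 180 s
Audio total: 184 + 640 = 824 kbps = 0.824 Mbps.
Total bitrate: 21.824 Mbps.
File: 21.824 Mbps × 180 s = 3928.3 Mb.
With 3% container overhead: ×1.03. → 4046.2 Mb.
At 6 Mbps: 4046.2 / 6 = 674.4 s ≈ 11.2 minutes.

11 minutes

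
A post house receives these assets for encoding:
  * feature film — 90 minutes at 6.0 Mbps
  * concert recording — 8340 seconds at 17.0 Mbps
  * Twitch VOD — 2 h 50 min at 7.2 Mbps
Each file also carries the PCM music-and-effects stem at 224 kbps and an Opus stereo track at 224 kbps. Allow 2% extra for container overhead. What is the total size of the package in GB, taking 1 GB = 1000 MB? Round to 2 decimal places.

Audio total: 224 + 224 = 448 kbps = 0.448 Mbps.
feature film: 6.448 Mbps × 5400 s × 1.02 = 35515.6 Mb
concert recording: 17.448 Mbps × 8340 s × 1.02 = 148426.6 Mb
Twitch VOD: 7.648 Mbps × 10200 s × 1.02 = 79569.8 Mb
Total: 263512.0 Mb = 32939.0 MB.
= 32.94 GB.

32.94 GB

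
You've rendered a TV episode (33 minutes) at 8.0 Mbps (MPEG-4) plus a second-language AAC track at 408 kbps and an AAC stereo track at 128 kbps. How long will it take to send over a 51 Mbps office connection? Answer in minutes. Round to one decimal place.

33 min = 1980 s
Audio total: 408 + 128 = 536 kbps = 0.536 Mbps.
Total bitrate: 8.536 Mbps.
File: 8.536 Mbps × 1980 s = 16901.3 Mb.
At 51 Mbps: 16901.3 / 51 = 331.4 s ≈ 5.52 minutes.

5.5 minutes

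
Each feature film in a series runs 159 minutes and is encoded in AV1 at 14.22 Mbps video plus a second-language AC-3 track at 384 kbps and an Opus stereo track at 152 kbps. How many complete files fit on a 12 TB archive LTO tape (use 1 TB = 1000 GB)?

159 min = 9540 s
Audio total: 384 + 152 = 536 kbps = 0.536 Mbps.
Total bitrate: 14.756 Mbps.
Per item: 14.756 Mbps × 9540 s = 140,772 Mb = 17,597 MB.
Capacity: 12 TB = 96,000,000 Mb; 681.95 items → 681 complete.

681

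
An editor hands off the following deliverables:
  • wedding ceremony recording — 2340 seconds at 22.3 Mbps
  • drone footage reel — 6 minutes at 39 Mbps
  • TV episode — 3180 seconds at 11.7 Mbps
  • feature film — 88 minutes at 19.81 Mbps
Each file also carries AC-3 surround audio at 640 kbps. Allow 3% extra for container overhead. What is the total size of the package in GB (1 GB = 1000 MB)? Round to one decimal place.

Audio: 640 kbps = 0.640 Mbps.
wedding ceremony recording: 22.940 Mbps × 2340 s × 1.03 = 55290.0 Mb
drone footage reel: 39.640 Mbps × 360 s × 1.03 = 14698.5 Mb
TV episode: 12.340 Mbps × 3180 s × 1.03 = 40418.4 Mb
feature film: 20.450 Mbps × 5280 s × 1.03 = 111215.3 Mb
Total: 221622.2 Mb = 27702.8 MB.
= 27.70 GB.

27.7 GB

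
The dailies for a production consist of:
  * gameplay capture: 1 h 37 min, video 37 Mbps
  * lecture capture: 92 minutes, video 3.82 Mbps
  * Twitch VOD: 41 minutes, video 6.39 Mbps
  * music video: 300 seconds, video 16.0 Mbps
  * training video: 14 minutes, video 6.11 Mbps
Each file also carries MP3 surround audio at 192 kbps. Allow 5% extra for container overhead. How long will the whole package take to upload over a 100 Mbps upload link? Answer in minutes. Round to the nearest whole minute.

46 minutes

Audio: 192 kbps = 0.192 Mbps.
gameplay capture: 37.192 Mbps × 5820 s × 1.05 = 227280.3 Mb
lecture capture: 4.012 Mbps × 5520 s × 1.05 = 23253.6 Mb
Twitch VOD: 6.582 Mbps × 2460 s × 1.05 = 17001.3 Mb
music video: 16.192 Mbps × 300 s × 1.05 = 5100.5 Mb
training video: 6.302 Mbps × 840 s × 1.05 = 5558.4 Mb
Total: 278194.0 Mb = 34774.3 MB.
At 100 Mbps: 278194.0 / 100 = 2782 s ≈ 46.4 minutes.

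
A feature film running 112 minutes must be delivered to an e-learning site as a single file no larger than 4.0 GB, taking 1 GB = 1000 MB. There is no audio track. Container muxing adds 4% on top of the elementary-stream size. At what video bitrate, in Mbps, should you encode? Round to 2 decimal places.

Budget: 4.0 GB = 32000.0 Mb.
Stream payload after overhead: 32000.0 / 1.04 = 30769.2 Mb.
112 min = 6720 s
Total bitrate budget: 30769.2 Mb / 6720 s = 4.579 Mbps.

4.58 Mbps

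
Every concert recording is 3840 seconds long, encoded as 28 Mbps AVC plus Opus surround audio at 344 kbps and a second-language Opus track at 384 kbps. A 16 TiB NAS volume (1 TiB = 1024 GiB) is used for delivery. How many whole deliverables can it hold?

1275

Audio total: 344 + 384 = 728 kbps = 0.728 Mbps.
Total bitrate: 28.728 Mbps.
Per item: 28.728 Mbps × 3840 s = 110,316 Mb = 13,789 MB.
Capacity: 16 TiB = 140,737,488 Mb; 1275.77 items → 1275 complete.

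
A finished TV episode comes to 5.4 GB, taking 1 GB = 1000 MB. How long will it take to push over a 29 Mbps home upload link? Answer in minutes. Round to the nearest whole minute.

File: 5.4 GB = 43200.0 Mb.
At 29 Mbps: 43200.0 / 29 = 1489.7 s ≈ 24.8 minutes.

25 minutes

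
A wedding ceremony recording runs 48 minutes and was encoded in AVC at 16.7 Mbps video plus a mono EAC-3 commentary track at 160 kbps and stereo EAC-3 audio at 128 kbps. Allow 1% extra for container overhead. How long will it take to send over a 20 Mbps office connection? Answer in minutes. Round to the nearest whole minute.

48 min = 2880 s
Audio total: 160 + 128 = 288 kbps = 0.288 Mbps.
Total bitrate: 16.988 Mbps.
File: 16.988 Mbps × 2880 s = 48925.4 Mb.
With 1% container overhead: ×1.01. → 49414.7 Mb.
At 20 Mbps: 49414.7 / 20 = 2470.7 s ≈ 41.2 minutes.

41 minutes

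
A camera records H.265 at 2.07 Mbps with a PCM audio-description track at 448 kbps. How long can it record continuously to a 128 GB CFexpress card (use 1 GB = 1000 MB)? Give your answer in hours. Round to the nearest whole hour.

113 hours

Audio: 448 kbps = 0.448 Mbps.
Total bitrate: 2.07 + 0.448 = 2.518 Mbps.
Capacity: 128 GB = 1,024,000 Mb.
Recording time: 1,024,000 / 2.518 = 406,672 s ≈ 113 hours.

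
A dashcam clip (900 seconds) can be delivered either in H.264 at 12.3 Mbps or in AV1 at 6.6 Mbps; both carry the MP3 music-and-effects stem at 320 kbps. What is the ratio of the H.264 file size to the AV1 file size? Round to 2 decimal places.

Audio: 320 kbps = 0.320 Mbps.
H.264: 12.620 Mbps × 900 s = 11358.0 Mb = 1.420 GB.
AV1: 6.920 Mbps × 900 s = 6228.0 Mb = 0.778 GB.
Ratio: 1.420 / 0.778 = 1.824.

1.82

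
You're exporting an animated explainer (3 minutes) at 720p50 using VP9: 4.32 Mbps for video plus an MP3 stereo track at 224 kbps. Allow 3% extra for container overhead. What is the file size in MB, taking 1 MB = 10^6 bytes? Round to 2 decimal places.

105.31 MB

3 min = 180 s
Audio: 224 kbps = 0.224 Mbps.
Total bitrate: 4.32 + 0.224 = 4.544 Mbps.
Stream data: 4.544 Mbps × 180 s = 817.9 Mb.
With 3% container overhead: ×1.03.
842.5 Mb ÷ 8 = 105.3 MB → 105.3 MB.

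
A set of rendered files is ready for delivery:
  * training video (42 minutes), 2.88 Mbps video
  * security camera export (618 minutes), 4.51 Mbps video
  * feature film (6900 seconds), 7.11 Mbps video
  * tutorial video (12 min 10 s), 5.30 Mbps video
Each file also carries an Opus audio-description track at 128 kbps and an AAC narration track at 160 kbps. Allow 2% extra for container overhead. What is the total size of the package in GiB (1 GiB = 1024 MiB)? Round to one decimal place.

28.6 GiB

Audio total: 128 + 160 = 288 kbps = 0.288 Mbps.
training video: 3.168 Mbps × 2520 s × 1.02 = 8143.0 Mb
security camera export: 4.798 Mbps × 37080 s × 1.02 = 181468.0 Mb
feature film: 7.398 Mbps × 6900 s × 1.02 = 52067.1 Mb
tutorial video: 5.588 Mbps × 730 s × 1.02 = 4160.8 Mb
Total: 245839.0 Mb = 30729.9 MB.
= 28.62 GiB.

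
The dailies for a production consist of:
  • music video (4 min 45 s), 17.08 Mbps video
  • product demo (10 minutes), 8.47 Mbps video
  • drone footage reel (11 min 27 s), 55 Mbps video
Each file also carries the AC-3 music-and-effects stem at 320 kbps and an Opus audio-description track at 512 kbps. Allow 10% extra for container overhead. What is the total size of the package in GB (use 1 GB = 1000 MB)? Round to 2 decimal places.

6.74 GB

Audio total: 320 + 512 = 832 kbps = 0.832 Mbps.
music video: 17.912 Mbps × 285 s × 1.10 = 5615.4 Mb
product demo: 9.302 Mbps × 600 s × 1.10 = 6139.3 Mb
drone footage reel: 55.832 Mbps × 687 s × 1.10 = 42192.2 Mb
Total: 53947.0 Mb = 6743.4 MB.
= 6.743 GB.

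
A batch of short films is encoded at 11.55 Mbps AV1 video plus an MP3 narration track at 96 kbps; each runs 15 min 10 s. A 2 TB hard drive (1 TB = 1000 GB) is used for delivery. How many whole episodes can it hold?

1509

15 min 10 s = 910 s
Audio: 96 kbps = 0.096 Mbps.
Total bitrate: 11.646 Mbps.
Per item: 11.646 Mbps × 910 s = 10,598 Mb = 1,325 MB.
Capacity: 2 TB = 16,000,000 Mb; 1509.74 items → 1509 complete.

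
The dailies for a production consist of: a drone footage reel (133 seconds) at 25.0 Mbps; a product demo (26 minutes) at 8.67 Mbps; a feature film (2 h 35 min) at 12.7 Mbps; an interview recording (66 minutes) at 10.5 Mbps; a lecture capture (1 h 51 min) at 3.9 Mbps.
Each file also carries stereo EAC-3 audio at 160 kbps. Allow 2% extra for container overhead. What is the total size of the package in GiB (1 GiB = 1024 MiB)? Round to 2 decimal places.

24.46 GiB

Audio: 160 kbps = 0.160 Mbps.
drone footage reel: 25.160 Mbps × 133 s × 1.02 = 3413.2 Mb
product demo: 8.830 Mbps × 1560 s × 1.02 = 14050.3 Mb
feature film: 12.860 Mbps × 9300 s × 1.02 = 121990.0 Mb
interview recording: 10.660 Mbps × 3960 s × 1.02 = 43057.9 Mb
lecture capture: 4.060 Mbps × 6660 s × 1.02 = 27580.4 Mb
Total: 210091.7 Mb = 26261.5 MB.
= 24.46 GiB.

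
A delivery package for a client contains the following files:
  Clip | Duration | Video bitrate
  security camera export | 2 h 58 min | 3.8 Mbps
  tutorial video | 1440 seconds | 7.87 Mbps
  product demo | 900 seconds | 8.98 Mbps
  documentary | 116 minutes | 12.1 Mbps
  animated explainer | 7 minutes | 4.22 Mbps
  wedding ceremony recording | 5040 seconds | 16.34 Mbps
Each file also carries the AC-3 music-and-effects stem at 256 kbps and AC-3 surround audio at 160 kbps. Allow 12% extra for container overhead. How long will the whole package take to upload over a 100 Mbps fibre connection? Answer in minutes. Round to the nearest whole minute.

45 minutes

Audio total: 256 + 160 = 416 kbps = 0.416 Mbps.
security camera export: 4.216 Mbps × 10680 s × 1.12 = 50430.1 Mb
tutorial video: 8.286 Mbps × 1440 s × 1.12 = 13363.7 Mb
product demo: 9.396 Mbps × 900 s × 1.12 = 9471.2 Mb
documentary: 12.516 Mbps × 6960 s × 1.12 = 97564.7 Mb
animated explainer: 4.636 Mbps × 420 s × 1.12 = 2180.8 Mb
wedding ceremony recording: 16.756 Mbps × 5040 s × 1.12 = 94584.3 Mb
Total: 267594.7 Mb = 33449.3 MB.
At 100 Mbps: 267594.7 / 100 = 2676 s ≈ 44.6 minutes.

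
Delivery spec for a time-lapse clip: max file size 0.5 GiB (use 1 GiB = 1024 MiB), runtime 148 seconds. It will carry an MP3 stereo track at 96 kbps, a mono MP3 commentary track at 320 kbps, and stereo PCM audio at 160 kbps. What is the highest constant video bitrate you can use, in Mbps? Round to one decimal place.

Budget: 0.5 GiB = 4295.0 Mb.
Total bitrate budget: 4295.0 Mb / 148 s = 29.020 Mbps.
Audio total: 96 + 320 + 160 = 576 kbps = 0.576 Mbps.
Video: 29.020 − 0.576 = 28.444 Mbps.

28.4 Mbps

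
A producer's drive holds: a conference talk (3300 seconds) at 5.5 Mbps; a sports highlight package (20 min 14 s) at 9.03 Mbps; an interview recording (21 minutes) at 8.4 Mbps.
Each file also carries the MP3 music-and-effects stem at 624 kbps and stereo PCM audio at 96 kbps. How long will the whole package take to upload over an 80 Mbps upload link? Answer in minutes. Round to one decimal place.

Audio total: 624 + 96 = 720 kbps = 0.720 Mbps.
conference talk: 6.220 Mbps × 3300 s = 20526.0 Mb
sports highlight package: 9.750 Mbps × 1214 s = 11836.5 Mb
interview recording: 9.120 Mbps × 1260 s = 11491.2 Mb
Total: 43853.7 Mb = 5481.7 MB.
At 80 Mbps: 43853.7 / 80 = 548 s ≈ 9.14 minutes.

9.1 minutes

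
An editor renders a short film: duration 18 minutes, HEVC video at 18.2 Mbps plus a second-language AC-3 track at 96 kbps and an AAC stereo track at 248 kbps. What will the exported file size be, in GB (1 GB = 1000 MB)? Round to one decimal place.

2.5 GB

18 min = 1080 s
Audio total: 96 + 248 = 344 kbps = 0.344 Mbps.
Total bitrate: 18.2 + 0.344 = 18.544 Mbps.
Stream data: 18.544 Mbps × 1080 s = 20027.5 Mb.
20,028 Mb ÷ 8 = 2,503 MB → 2.503 GB.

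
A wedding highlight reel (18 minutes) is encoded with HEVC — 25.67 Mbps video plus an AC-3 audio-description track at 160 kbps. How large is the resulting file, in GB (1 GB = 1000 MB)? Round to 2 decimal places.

3.49 GB

18 min = 1080 s
Audio: 160 kbps = 0.160 Mbps.
Total bitrate: 25.67 + 0.160 = 25.830 Mbps.
Stream data: 25.830 Mbps × 1080 s = 27896.4 Mb.
27,896 Mb ÷ 8 = 3,487 MB → 3.487 GB.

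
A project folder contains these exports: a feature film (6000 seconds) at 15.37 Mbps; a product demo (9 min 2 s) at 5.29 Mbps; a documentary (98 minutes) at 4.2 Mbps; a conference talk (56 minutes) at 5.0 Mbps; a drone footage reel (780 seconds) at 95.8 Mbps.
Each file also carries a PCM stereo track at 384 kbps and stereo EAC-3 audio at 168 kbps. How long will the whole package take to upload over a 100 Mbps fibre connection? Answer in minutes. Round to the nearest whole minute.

37 minutes

Audio total: 384 + 168 = 552 kbps = 0.552 Mbps.
feature film: 15.922 Mbps × 6000 s = 95532.0 Mb
product demo: 5.842 Mbps × 542 s = 3166.4 Mb
documentary: 4.752 Mbps × 5880 s = 27941.8 Mb
conference talk: 5.552 Mbps × 3360 s = 18654.7 Mb
drone footage reel: 96.352 Mbps × 780 s = 75154.6 Mb
Total: 220449.4 Mb = 27556.2 MB.
At 100 Mbps: 220449.4 / 100 = 2204 s ≈ 36.7 minutes.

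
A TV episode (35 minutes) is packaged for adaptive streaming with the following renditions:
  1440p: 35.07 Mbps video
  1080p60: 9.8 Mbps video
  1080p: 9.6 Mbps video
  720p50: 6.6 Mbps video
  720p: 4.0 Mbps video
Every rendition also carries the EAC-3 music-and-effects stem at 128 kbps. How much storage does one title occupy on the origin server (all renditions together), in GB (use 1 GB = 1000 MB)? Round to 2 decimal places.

35 min = 2100 s
Audio: 128 kbps = 0.128 Mbps.
Sum of rendition bitrates: (35.07+0.128) + (9.8+0.128) + (9.6+0.128) + (6.6+0.128) + (4.0+0.128) = 65.710 Mbps.
× 2100 s = 137,991 Mb = 17,249 MB = 17.25 GB.

17.25 GB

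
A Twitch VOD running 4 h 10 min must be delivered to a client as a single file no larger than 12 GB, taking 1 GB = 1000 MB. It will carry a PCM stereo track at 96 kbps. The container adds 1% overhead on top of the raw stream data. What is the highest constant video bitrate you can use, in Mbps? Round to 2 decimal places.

6.24 Mbps

Budget: 12 GB = 96000.0 Mb.
Stream payload after overhead: 96000.0 / 1.01 = 95049.5 Mb.
4 h 10 min = 250 min = 15000 s
Total bitrate budget: 95049.5 Mb / 15000 s = 6.337 Mbps.
Audio: 96 kbps = 0.096 Mbps.
Video: 6.337 − 0.096 = 6.241 Mbps.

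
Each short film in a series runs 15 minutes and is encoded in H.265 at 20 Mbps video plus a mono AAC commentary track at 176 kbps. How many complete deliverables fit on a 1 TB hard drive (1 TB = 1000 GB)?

440

15 min = 900 s
Audio: 176 kbps = 0.176 Mbps.
Total bitrate: 20.176 Mbps.
Per item: 20.176 Mbps × 900 s = 18,158 Mb = 2,270 MB.
Capacity: 1 TB = 8,000,000 Mb; 440.57 items → 440 complete.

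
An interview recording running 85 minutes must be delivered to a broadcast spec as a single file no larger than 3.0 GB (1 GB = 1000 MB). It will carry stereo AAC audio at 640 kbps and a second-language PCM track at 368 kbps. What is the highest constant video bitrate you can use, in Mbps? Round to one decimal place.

Budget: 3.0 GB = 24000.0 Mb.
85 min = 5100 s
Total bitrate budget: 24000.0 Mb / 5100 s = 4.706 Mbps.
Audio total: 640 + 368 = 1008 kbps = 1.008 Mbps.
Video: 4.706 − 1.008 = 3.698 Mbps.

3.7 Mbps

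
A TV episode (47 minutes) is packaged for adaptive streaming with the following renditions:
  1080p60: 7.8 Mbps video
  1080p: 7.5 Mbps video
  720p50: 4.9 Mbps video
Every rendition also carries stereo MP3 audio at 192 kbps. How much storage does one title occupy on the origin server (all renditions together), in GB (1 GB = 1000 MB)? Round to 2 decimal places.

47 min = 2820 s
Audio: 192 kbps = 0.192 Mbps.
Sum of rendition bitrates: (7.8+0.192) + (7.5+0.192) + (4.9+0.192) = 20.776 Mbps.
× 2820 s = 58,588 Mb = 7,324 MB = 7.324 GB.

7.32 GB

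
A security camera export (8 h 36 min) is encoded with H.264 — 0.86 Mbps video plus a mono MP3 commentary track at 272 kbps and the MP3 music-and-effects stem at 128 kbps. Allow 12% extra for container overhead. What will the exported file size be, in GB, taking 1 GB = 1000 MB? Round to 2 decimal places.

8 h 36 min = 516 min = 30960 s
Audio total: 272 + 128 = 400 kbps = 0.400 Mbps.
Total bitrate: 0.86 + 0.400 = 1.260 Mbps.
Stream data: 1.260 Mbps × 30960 s = 39009.6 Mb.
With 12% container overhead: ×1.12.
43,691 Mb ÷ 8 = 5,461 MB → 5.461 GB.

5.46 GB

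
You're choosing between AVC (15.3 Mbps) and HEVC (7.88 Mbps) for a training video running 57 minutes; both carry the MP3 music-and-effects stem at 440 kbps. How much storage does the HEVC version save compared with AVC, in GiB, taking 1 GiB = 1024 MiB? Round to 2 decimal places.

2.95 GiB

57 min = 3420 s
Audio: 440 kbps = 0.440 Mbps.
AVC: 15.740 Mbps × 3420 s = 53830.8 Mb = 6.267 GiB.
HEVC: 8.320 Mbps × 3420 s = 28454.4 Mb = 3.313 GiB.
Saving: 6.267 − 3.313 = 2.954 GiB.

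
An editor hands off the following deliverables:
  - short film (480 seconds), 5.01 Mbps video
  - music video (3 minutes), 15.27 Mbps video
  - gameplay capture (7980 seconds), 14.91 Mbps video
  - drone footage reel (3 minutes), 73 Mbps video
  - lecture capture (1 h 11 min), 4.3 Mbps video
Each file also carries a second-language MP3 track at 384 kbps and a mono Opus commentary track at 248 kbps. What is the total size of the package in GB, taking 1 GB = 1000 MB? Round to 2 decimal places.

Audio total: 384 + 248 = 632 kbps = 0.632 Mbps.
short film: 5.642 Mbps × 480 s = 2708.2 Mb
music video: 15.902 Mbps × 180 s = 2862.4 Mb
gameplay capture: 15.542 Mbps × 7980 s = 124025.2 Mb
drone footage reel: 73.632 Mbps × 180 s = 13253.8 Mb
lecture capture: 4.932 Mbps × 4260 s = 21010.3 Mb
Total: 163859.8 Mb = 20482.5 MB.
= 20.48 GB.

20.48 GB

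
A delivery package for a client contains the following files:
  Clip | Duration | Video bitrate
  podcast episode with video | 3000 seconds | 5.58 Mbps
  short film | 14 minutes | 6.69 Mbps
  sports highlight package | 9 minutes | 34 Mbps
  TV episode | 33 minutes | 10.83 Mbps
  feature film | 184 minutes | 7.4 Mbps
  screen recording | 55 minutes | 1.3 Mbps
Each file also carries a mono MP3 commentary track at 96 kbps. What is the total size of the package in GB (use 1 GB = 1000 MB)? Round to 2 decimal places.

18.77 GB

Audio: 96 kbps = 0.096 Mbps.
podcast episode with video: 5.676 Mbps × 3000 s = 17028.0 Mb
short film: 6.786 Mbps × 840 s = 5700.2 Mb
sports highlight package: 34.096 Mbps × 540 s = 18411.8 Mb
TV episode: 10.926 Mbps × 1980 s = 21633.5 Mb
feature film: 7.496 Mbps × 11040 s = 82755.8 Mb
screen recording: 1.396 Mbps × 3300 s = 4606.8 Mb
Total: 150136.2 Mb = 18767.0 MB.
= 18.77 GB.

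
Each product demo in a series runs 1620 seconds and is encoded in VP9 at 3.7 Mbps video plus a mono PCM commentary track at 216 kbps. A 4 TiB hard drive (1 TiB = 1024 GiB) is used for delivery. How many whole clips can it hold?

5546

Audio: 216 kbps = 0.216 Mbps.
Total bitrate: 3.916 Mbps.
Per item: 3.916 Mbps × 1620 s = 6,344 Mb = 793.0 MB.
Capacity: 4 TiB = 35,184,372 Mb; 5546.16 items → 5546 complete.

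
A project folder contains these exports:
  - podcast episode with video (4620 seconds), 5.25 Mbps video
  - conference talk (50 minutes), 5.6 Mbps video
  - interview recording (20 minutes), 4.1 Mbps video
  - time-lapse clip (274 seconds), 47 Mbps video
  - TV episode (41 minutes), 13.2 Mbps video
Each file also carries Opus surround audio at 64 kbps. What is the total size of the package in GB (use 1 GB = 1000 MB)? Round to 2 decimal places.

Audio: 64 kbps = 0.064 Mbps.
podcast episode with video: 5.314 Mbps × 4620 s = 24550.7 Mb
conference talk: 5.664 Mbps × 3000 s = 16992.0 Mb
interview recording: 4.164 Mbps × 1200 s = 4996.8 Mb
time-lapse clip: 47.064 Mbps × 274 s = 12895.5 Mb
TV episode: 13.264 Mbps × 2460 s = 32629.4 Mb
Total: 92064.5 Mb = 11508.1 MB.
= 11.51 GB.

11.51 GB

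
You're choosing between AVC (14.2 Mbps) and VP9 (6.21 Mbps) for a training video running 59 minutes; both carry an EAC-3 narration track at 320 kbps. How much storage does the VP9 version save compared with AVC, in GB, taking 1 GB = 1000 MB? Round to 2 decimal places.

3.54 GB

59 min = 3540 s
Audio: 320 kbps = 0.320 Mbps.
AVC: 14.520 Mbps × 3540 s = 51400.8 Mb = 6.425 GB.
VP9: 6.530 Mbps × 3540 s = 23116.2 Mb = 2.890 GB.
Saving: 6.425 − 2.890 = 3.536 GB.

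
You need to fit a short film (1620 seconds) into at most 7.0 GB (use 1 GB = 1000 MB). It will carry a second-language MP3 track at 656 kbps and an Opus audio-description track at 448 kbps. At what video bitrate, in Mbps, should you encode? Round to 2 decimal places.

Budget: 7.0 GB = 56000.0 Mb.
Total bitrate budget: 56000.0 Mb / 1620 s = 34.568 Mbps.
Audio total: 656 + 448 = 1104 kbps = 1.104 Mbps.
Video: 34.568 − 1.104 = 33.464 Mbps.

33.46 Mbps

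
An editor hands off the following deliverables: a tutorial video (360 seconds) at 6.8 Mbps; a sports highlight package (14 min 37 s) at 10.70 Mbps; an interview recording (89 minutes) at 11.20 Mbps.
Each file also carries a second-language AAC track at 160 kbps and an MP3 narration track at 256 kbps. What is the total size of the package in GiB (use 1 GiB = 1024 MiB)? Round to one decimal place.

Audio total: 160 + 256 = 416 kbps = 0.416 Mbps.
tutorial video: 7.216 Mbps × 360 s = 2597.8 Mb
sports highlight package: 11.116 Mbps × 877 s = 9748.7 Mb
interview recording: 11.616 Mbps × 5340 s = 62029.4 Mb
Total: 74375.9 Mb = 9297.0 MB.
= 8.658 GiB.

8.7 GiB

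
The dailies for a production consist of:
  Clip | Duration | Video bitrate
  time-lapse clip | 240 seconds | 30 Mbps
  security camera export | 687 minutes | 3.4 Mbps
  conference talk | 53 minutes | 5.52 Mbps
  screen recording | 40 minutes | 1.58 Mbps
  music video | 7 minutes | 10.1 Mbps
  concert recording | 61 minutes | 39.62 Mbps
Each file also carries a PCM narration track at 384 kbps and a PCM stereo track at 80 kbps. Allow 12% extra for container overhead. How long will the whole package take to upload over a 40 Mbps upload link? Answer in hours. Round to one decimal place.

2.7 hours

Audio total: 384 + 80 = 464 kbps = 0.464 Mbps.
time-lapse clip: 30.464 Mbps × 240 s × 1.12 = 8188.7 Mb
security camera export: 3.864 Mbps × 41220 s × 1.12 = 178387.0 Mb
conference talk: 5.984 Mbps × 3180 s × 1.12 = 21312.6 Mb
screen recording: 2.044 Mbps × 2400 s × 1.12 = 5494.3 Mb
music video: 10.564 Mbps × 420 s × 1.12 = 4969.3 Mb
concert recording: 40.084 Mbps × 3660 s × 1.12 = 164312.3 Mb
Total: 382664.2 Mb = 47833.0 MB.
At 40 Mbps: 382664.2 / 40 = 9567 s ≈ 2.66 hours.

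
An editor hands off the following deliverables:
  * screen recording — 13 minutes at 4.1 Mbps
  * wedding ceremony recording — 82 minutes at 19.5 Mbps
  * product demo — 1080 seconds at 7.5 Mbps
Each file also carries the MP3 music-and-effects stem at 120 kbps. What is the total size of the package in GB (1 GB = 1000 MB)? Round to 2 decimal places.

Audio: 120 kbps = 0.120 Mbps.
screen recording: 4.220 Mbps × 780 s = 3291.6 Mb
wedding ceremony recording: 19.620 Mbps × 4920 s = 96530.4 Mb
product demo: 7.620 Mbps × 1080 s = 8229.6 Mb
Total: 108051.6 Mb = 13506.5 MB.
= 13.51 GB.

13.51 GB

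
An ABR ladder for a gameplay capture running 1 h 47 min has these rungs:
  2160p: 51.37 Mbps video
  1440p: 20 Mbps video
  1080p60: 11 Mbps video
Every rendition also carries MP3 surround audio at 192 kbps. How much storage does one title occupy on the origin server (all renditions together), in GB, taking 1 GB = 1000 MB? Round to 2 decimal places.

1 h 47 min = 107 min = 6420 s
Audio: 192 kbps = 0.192 Mbps.
Sum of rendition bitrates: (51.37+0.192) + (20+0.192) + (11+0.192) = 82.946 Mbps.
× 6420 s = 532,513 Mb = 66,564 MB = 66.56 GB.

66.56 GB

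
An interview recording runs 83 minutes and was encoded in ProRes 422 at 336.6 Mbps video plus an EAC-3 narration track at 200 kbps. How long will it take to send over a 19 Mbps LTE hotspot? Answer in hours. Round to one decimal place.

83 min = 4980 s
Audio: 200 kbps = 0.200 Mbps.
Total bitrate: 336.800 Mbps.
File: 336.800 Mbps × 4980 s = 1677264.0 Mb.
At 19 Mbps: 1677264.0 / 19 = 88277.1 s ≈ 24.5 hours.

24.5 hours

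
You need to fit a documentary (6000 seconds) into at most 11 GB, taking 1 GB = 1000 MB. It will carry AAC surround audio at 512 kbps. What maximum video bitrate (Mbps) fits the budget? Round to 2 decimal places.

Budget: 11 GB = 88000.0 Mb.
Total bitrate budget: 88000.0 Mb / 6000 s = 14.667 Mbps.
Audio: 512 kbps = 0.512 Mbps.
Video: 14.667 − 0.512 = 14.155 Mbps.

14.15 Mbps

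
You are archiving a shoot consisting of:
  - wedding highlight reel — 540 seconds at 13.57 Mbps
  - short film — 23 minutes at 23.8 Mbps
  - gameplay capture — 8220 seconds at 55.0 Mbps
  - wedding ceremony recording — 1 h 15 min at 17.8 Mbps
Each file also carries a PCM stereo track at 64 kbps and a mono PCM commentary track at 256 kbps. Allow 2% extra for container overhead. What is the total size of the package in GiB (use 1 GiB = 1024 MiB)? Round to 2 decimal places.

Audio total: 64 + 256 = 320 kbps = 0.320 Mbps.
wedding highlight reel: 13.890 Mbps × 540 s × 1.02 = 7650.6 Mb
short film: 24.120 Mbps × 1380 s × 1.02 = 33951.3 Mb
gameplay capture: 55.320 Mbps × 8220 s × 1.02 = 463825.0 Mb
wedding ceremony recording: 18.120 Mbps × 4500 s × 1.02 = 83170.8 Mb
Total: 588597.7 Mb = 73574.7 MB.
= 68.52 GiB.

68.52 GiB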